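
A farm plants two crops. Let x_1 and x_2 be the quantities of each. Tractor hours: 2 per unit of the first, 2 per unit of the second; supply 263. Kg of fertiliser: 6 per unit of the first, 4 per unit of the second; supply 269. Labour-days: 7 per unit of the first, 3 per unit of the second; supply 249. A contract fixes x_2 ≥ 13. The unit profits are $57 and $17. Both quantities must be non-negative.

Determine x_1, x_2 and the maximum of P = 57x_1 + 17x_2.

Feasible corners and P = 57x_1 + 17x_2:
  (0, 269/4) → P = 4573/4
  (0, 13) → P = 221
  (189/10, 389/10) → P = 8693/5
  (30, 13) → P = 1931

At the optimal vertex, 7x_1 + 3x_2 = 249 and x_2 = 13.
Solving simultaneously gives x_1 = 30, x_2 = 13.

x_1 = 30, x_2 = 13, maximum P = 1931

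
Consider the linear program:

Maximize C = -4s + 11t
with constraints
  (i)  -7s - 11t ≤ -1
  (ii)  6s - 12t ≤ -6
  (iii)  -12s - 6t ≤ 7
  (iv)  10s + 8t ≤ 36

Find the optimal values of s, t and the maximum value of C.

s = -68/9, t = 251/18, maximum C = 3305/18

Corner points and C = -4s + 11t:
  (-9/25, 8/25) → C = 124/25
  (-83/90, 61/90) → C = 1003/90
  (16/7, 23/14) → C = 125/14
  (-68/9, 251/18) → C = 3305/18

At the optimal vertex, -12s - 6t = 7 and 10s + 8t = 36.
Solving simultaneously gives s = -68/9, t = 251/18.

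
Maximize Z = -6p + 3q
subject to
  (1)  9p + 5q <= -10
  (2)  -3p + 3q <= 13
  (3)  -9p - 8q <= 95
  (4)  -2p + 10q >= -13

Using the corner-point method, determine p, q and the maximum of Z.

Vertices and Z = -6p + 3q:
  (-95/42, 29/14) → Z = 277/14
  (-7/20, -137/100) → Z = -201/100
  (-169/24, -65/24) → Z = 273/8

The optimum lies where -3p + 3q = 13 and -2p + 10q = -13.
Solving simultaneously gives p = -169/24, q = -65/24.

p = -169/24, q = -65/24, maximum Z = 273/8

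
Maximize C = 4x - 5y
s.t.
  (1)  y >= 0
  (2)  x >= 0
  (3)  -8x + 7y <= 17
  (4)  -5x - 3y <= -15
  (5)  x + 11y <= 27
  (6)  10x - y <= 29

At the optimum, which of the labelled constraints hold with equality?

(4) and (6)

Feasible corners and C = 4x - 5y:
  (21/13, 30/13) → C = -66/13
  (102/35, 1/7) → C = 383/35
  (346/111, 241/111) → C = 179/111

The maximum is at (102/35, 1/7). Substituting into each constraint, equality holds for (4) and (6); the remaining constraints have slack.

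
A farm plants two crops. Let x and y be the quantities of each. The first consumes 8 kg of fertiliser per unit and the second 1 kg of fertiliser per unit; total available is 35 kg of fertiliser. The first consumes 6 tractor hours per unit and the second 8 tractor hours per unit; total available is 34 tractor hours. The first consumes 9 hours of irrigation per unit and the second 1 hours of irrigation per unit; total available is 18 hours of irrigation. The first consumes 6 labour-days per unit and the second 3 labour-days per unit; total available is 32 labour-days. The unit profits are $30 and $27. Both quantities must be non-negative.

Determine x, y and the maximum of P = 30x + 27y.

Feasible corners and P = 30x + 27y:
  (0, 0) → P = 0
  (0, 17/4) → P = 459/4
  (2, 0) → P = 60
  (5/3, 3) → P = 131

The optimum lies where 6x + 8y = 34 and 9x + y = 18.
Solving simultaneously gives x = 5/3, y = 3.

x = 5/3, y = 3, maximum P = 131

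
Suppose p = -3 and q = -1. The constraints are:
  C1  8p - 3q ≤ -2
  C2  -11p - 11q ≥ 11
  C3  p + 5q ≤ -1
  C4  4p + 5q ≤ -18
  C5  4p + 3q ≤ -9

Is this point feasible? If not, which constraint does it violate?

not feasible — violates C4

Constraint C4: 4p + 5q = -17, which is not ≤ -18. All other constraints are satisfied.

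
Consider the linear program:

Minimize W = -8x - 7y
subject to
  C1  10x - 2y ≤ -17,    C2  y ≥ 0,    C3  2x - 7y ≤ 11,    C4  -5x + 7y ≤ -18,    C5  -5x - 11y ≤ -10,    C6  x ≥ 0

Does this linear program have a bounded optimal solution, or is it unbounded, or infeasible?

infeasible

The boundaries 10x - 2y = -17 and x = 0 meet at (0, 17/2), but that point violates -5x + 7y ≤ -18. Every candidate vertex is excluded by some other constraint, so the feasible region is empty.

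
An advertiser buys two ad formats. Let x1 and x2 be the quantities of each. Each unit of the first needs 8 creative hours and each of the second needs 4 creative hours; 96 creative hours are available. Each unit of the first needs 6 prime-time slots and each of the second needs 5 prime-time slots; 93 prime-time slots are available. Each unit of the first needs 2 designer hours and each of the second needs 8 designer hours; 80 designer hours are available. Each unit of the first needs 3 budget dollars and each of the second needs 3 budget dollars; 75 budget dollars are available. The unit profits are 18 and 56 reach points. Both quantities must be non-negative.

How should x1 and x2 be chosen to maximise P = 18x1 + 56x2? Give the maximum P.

x1 = 8, x2 = 8, maximum P = 592

Feasible corners and P = 18x1 + 56x2:
  (0, 0) → P = 0
  (0, 10) → P = 560
  (12, 0) → P = 216
  (8, 8) → P = 592

At the optimal vertex, 8x1 + 4x2 = 96 and 2x1 + 8x2 = 80.
Solving simultaneously gives x1 = 8, x2 = 8.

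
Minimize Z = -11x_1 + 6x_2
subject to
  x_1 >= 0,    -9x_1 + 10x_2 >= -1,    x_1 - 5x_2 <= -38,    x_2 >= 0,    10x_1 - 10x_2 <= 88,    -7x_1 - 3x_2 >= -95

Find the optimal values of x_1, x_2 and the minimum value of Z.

x_1 = 19/2, x_2 = 19/2, minimum Z = -95/2

Corner points and Z = -11x_1 + 6x_2:
  (0, 38/5) → Z = 228/5
  (0, 95/3) → Z = 190
  (19/2, 19/2) → Z = -95/2

The binding constraints are x_1 - 5x_2 = -38 and -7x_1 - 3x_2 = -95.
Solving simultaneously gives x_1 = 19/2, x_2 = 19/2.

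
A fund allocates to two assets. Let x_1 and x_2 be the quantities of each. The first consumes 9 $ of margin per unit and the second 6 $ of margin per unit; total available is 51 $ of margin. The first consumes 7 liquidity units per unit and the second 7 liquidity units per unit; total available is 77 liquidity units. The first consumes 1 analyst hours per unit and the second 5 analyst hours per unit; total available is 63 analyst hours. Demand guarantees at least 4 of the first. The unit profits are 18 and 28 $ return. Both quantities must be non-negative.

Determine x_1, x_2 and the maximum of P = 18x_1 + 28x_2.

Vertices and P = 18x_1 + 28x_2:
  (17/3, 0) → P = 102
  (4, 0) → P = 72
  (4, 5/2) → P = 142

The binding constraints are 9x_1 + 6x_2 = 51 and x_1 = 4.
Solving simultaneously gives x_1 = 4, x_2 = 5/2.

x_1 = 4, x_2 = 5/2, maximum P = 142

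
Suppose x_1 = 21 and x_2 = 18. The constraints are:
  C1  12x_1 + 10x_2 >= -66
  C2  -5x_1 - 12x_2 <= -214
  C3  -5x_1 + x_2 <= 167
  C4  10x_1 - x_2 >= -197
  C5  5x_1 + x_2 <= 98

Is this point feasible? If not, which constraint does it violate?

Constraint C5: 5x_1 + x_2 = 123, which is not ≤ 98. All other constraints are satisfied.

not feasible — violates C5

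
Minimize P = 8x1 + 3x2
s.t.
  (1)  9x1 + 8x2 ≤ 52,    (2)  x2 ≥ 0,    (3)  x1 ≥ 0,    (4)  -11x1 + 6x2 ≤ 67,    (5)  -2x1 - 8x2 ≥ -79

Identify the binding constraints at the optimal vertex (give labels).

(2) and (3)

Corner points and P = 8x1 + 3x2:
  (52/9, 0) → P = 416/9
  (0, 13/2) → P = 39/2
  (0, 0) → P = 0

The minimum is at (0, 0). Substituting into each constraint, equality holds for (2) and (3); the remaining constraints have slack.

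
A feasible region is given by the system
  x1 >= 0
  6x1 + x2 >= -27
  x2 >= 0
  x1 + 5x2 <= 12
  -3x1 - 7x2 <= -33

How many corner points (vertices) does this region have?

Intersecting each pair of boundary lines and keeping only the points that satisfy every inequality leaves:
  (12, 0)
  (11, 0)
  (81/8, 3/8)

3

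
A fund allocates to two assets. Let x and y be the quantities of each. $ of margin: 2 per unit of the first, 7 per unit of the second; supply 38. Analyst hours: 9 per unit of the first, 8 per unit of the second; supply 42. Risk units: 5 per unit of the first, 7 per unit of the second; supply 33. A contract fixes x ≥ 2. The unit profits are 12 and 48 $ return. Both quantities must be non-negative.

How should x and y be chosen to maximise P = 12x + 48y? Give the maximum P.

x = 2, y = 3, maximum P = 168

Corner points and P = 12x + 48y:
  (14/3, 0) → P = 56
  (2, 0) → P = 24
  (2, 3) → P = 168

The optimum lies where 9x + 8y = 42 and x = 2.
Solving simultaneously gives x = 2, y = 3.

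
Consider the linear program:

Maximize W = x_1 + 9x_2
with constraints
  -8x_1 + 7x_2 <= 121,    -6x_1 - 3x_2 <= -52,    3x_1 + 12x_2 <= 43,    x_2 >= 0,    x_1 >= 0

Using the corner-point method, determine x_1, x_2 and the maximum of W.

The optimum lies where -6x_1 - 3x_2 = -52 and 3x_1 + 12x_2 = 43.
Solving simultaneously gives x_1 = 55/7, x_2 = 34/21.

x_1 = 55/7, x_2 = 34/21, maximum W = 157/7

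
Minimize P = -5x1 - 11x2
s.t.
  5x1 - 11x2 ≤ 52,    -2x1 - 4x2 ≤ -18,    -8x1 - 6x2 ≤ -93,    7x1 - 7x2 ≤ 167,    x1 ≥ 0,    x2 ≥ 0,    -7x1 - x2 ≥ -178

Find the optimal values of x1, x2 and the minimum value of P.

x1 = 0, x2 = 178, minimum P = -1958

Extreme points and P = -5x1 - 11x2:
  (1335/118, 49/118) → P = -3607/59
  (1005/41, 263/41) → P = -7918/41
  (0, 31/2) → P = -341/2
  (0, 178) → P = -1958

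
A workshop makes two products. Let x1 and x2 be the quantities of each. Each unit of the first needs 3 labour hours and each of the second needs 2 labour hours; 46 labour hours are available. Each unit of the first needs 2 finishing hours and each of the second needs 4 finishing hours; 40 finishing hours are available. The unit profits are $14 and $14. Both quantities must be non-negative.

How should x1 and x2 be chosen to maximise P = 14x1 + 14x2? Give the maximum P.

Corner points and P = 14x1 + 14x2:
  (0, 0) → P = 0
  (0, 10) → P = 140
  (46/3, 0) → P = 644/3
  (13, 7/2) → P = 231

The optimum lies where 3x1 + 2x2 = 46 and 2x1 + 4x2 = 40.
Solving simultaneously gives x1 = 13, x2 = 7/2.

x1 = 13, x2 = 7/2, maximum P = 231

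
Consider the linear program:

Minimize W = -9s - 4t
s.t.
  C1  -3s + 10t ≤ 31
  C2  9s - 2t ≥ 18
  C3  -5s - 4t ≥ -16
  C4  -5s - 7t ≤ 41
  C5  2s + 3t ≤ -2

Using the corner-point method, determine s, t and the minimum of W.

s = 92/5, t = -19, minimum W = -448/5

Corner points and W = -9s - 4t:
  (44/73, -459/73) → W = 1440/73
  (50/31, -54/31) → W = -234/31
  (92/5, -19) → W = -448/5
  (8, -6) → W = -48

The binding constraints are -5s - 4t = -16 and -5s - 7t = 41.
Solving simultaneously gives s = 92/5, t = -19.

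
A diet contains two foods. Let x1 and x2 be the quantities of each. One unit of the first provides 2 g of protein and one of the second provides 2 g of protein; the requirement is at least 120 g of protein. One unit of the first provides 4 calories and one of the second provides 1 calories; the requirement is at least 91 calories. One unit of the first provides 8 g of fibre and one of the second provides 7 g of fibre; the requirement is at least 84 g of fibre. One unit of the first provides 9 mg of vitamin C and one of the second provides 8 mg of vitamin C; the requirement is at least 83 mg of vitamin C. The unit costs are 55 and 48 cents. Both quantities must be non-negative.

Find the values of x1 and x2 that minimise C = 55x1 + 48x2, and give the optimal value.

Corner points and C = 55x1 + 48x2:
  (0, 91) → C = 4368
  (60, 0) → C = 3300
  (31/3, 149/3) → C = 8857/3
The feasible region is unbounded (it extends along (0, 1), (1, 0)), but C strictly increases along every unbounded feasible direction, so there is no improving ray and the minimum is attained at a vertex.

The binding constraints are 2x1 + 2x2 = 120 and 4x1 + x2 = 91.
Solving simultaneously gives x1 = 31/3, x2 = 149/3.

x1 = 31/3, x2 = 149/3, minimum C = 8857/3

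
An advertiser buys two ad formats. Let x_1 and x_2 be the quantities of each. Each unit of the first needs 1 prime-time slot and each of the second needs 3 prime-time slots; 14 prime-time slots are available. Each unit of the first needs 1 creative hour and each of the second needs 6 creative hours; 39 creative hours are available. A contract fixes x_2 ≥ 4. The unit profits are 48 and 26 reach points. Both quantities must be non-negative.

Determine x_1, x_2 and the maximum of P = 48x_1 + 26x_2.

x_1 = 2, x_2 = 4, maximum P = 200

Extreme points and P = 48x_1 + 26x_2:
  (0, 14/3) → P = 364/3
  (0, 4) → P = 104
  (2, 4) → P = 200

The binding constraints are x_1 + 3x_2 = 14 and x_2 = 4.
Solving simultaneously gives x_1 = 2, x_2 = 4.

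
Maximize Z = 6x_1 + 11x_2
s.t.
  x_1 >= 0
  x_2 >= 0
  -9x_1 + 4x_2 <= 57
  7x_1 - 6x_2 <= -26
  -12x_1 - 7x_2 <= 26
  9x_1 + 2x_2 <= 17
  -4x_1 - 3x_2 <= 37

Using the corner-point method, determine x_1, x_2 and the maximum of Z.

The optimum lies where x_1 = 0 and 9x_1 + 2x_2 = 17.
Solving simultaneously gives x_1 = 0, x_2 = 17/2.

x_1 = 0, x_2 = 17/2, maximum Z = 187/2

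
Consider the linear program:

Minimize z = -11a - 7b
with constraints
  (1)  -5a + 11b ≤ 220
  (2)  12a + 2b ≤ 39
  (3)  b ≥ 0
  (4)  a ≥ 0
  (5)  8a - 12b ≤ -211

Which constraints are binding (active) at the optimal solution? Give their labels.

(2) and (4)

Feasible corners and z = -11a - 7b:
  (0, 39/2) → z = -273/2
  (23/80, 711/40) → z = -10207/80
  (0, 211/12) → z = -1477/12

The minimum is at (0, 39/2). Substituting into each constraint, equality holds for (2) and (4); the remaining constraints have slack.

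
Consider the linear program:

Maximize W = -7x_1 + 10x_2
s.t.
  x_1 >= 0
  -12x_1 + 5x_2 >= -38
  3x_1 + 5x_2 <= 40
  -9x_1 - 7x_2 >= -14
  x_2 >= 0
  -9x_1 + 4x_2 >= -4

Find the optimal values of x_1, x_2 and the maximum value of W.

x_1 = 0, x_2 = 2, maximum W = 20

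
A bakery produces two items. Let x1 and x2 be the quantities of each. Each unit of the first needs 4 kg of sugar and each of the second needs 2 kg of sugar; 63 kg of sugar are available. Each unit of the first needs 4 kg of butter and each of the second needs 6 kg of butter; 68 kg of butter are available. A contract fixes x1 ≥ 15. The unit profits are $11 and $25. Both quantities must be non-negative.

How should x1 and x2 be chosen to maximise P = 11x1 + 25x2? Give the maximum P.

Extreme points and P = 11x1 + 25x2:
  (63/4, 0) → P = 693/4
  (15, 0) → P = 165
  (121/8, 5/4) → P = 1581/8
  (15, 4/3) → P = 595/3

x1 = 15, x2 = 4/3, maximum P = 595/3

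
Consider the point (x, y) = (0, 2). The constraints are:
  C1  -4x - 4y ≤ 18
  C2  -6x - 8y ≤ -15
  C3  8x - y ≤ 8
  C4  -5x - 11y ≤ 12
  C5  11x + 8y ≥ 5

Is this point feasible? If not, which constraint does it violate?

feasible

C1: -8 ≤ 18 ✓
C2: -16 ≤ -15 ✓
C3: -2 ≤ 8 ✓
C4: -22 ≤ 12 ✓
C5: 16 ≥ 5 ✓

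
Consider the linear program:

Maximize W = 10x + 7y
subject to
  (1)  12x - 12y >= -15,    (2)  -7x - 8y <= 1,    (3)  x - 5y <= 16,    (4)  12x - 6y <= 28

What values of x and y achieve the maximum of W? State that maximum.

Corner points and W = 10x + 7y:
  (-11/15, 31/60) → W = -223/60
  (71/12, 43/6) → W = 328/3
  (109/69, -104/69) → W = 362/69

At the optimal vertex, 12x - 12y = -15 and 12x - 6y = 28.
Solving simultaneously gives x = 71/12, y = 43/6.

x = 71/12, y = 43/6, maximum W = 328/3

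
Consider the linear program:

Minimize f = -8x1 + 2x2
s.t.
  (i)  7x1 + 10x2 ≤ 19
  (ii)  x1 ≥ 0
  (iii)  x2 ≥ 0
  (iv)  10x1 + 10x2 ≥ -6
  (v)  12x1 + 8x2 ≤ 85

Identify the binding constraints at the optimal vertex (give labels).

(i) and (iii)

Vertices and f = -8x1 + 2x2:
  (0, 19/10) → f = 19/5
  (19/7, 0) → f = -152/7
  (0, 0) → f = 0

The minimum is at (19/7, 0). Substituting into each constraint, equality holds for (i) and (iii); the remaining constraints have slack.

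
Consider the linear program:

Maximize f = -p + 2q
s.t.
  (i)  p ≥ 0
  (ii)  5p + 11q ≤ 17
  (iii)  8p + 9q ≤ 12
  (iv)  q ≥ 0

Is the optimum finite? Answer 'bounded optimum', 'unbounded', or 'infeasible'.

bounded optimum

Corner points and f = -p + 2q:
  (0, 4/3) → f = 8/3
  (0, 0) → f = 0
  (3/2, 0) → f = -3/2
The feasible region has finitely many vertices and no improving ray; the maximum is 8/3 at (0, 4/3).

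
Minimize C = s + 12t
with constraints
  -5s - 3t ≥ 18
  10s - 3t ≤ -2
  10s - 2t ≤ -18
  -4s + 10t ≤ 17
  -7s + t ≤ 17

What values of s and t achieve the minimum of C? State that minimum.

Feasible corners and C = s + 12t:
  (-9/4, -9/4) → C = -117/4
  (-69/26, -41/26) → C = -561/26
  (-4, -11) → C = -136

At the optimal vertex, 10s - 2t = -18 and -7s + t = 17.
Solving simultaneously gives s = -4, t = -11.

s = -4, t = -11, minimum C = -136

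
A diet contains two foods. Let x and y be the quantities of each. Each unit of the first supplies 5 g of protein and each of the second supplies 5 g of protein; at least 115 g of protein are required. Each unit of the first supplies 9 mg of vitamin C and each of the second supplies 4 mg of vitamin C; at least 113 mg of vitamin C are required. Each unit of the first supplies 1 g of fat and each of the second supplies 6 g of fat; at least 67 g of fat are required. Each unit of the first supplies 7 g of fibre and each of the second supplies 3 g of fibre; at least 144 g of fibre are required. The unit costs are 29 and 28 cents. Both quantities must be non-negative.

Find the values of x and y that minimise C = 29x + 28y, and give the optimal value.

Vertices and C = 29x + 28y:
  (0, 48) → C = 1344
  (67, 0) → C = 1943
  (17, 25/3) → C = 2179/3
The feasible region is unbounded (it extends along (0, 1), (1, 0)), but C strictly increases along every unbounded feasible direction, so there is no improving ray and the minimum is attained at a vertex.

The optimum lies where x + 6y = 67 and 7x + 3y = 144.
Solving simultaneously gives x = 17, y = 25/3.

x = 17, y = 25/3, minimum C = 2179/3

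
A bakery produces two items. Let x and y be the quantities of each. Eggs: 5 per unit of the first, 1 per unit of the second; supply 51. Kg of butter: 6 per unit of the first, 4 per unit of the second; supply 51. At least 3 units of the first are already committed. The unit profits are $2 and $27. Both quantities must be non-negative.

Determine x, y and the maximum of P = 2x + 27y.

Extreme points and P = 2x + 27y:
  (17/2, 0) → P = 17
  (3, 0) → P = 6
  (3, 33/4) → P = 915/4

The optimum lies where 6x + 4y = 51 and x = 3.
Solving simultaneously gives x = 3, y = 33/4.

x = 3, y = 33/4, maximum P = 915/4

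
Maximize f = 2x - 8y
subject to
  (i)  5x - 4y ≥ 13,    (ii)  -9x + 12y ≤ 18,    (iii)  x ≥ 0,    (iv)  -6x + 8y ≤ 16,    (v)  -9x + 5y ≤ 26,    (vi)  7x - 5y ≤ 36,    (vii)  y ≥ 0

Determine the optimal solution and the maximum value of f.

x = 36/7, y = 0, maximum f = 72/7

Vertices and f = 2x - 8y:
  (19/2, 69/8) → f = -50
  (13/5, 0) → f = 26/5
  (174/13, 150/13) → f = -852/13
  (36/7, 0) → f = 72/7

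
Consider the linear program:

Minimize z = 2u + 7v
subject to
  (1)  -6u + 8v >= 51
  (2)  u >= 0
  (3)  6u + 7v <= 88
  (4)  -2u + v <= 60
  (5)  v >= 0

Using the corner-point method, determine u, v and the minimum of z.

u = 0, v = 51/8, minimum z = 357/8

Corner points and z = 2u + 7v:
  (0, 51/8) → z = 357/8
  (347/90, 139/15) → z = 3266/45
  (0, 88/7) → z = 88

The binding constraints are -6u + 8v = 51 and u = 0.
Solving simultaneously gives u = 0, v = 51/8.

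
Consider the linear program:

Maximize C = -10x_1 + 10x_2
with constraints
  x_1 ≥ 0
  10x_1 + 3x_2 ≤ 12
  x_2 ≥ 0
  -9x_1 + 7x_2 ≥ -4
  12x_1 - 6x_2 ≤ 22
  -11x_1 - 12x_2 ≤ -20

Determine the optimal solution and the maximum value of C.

Feasible corners and C = -10x_1 + 10x_2:
  (0, 4) → C = 40
  (0, 5/3) → C = 50/3
  (28/29, 68/87) → C = -160/87

The optimum lies where x_1 = 0 and 10x_1 + 3x_2 = 12.
Solving simultaneously gives x_1 = 0, x_2 = 4.

x_1 = 0, x_2 = 4, maximum C = 40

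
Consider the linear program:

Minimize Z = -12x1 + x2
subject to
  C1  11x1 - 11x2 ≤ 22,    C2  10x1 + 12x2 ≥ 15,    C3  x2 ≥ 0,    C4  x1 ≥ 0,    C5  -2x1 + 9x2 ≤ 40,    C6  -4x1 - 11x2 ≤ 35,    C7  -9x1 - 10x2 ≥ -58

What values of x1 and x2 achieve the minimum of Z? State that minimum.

Corner points and Z = -12x1 + x2:
  (2, 0) → Z = -24
  (78/19, 40/19) → Z = -896/19
  (3/2, 0) → Z = -18
  (0, 5/4) → Z = 5/4
  (0, 40/9) → Z = 40/9
  (122/101, 476/101) → Z = -988/101

The binding constraints are 11x1 - 11x2 = 22 and -9x1 - 10x2 = -58.
Solving simultaneously gives x1 = 78/19, x2 = 40/19.

x1 = 78/19, x2 = 40/19, minimum Z = -896/19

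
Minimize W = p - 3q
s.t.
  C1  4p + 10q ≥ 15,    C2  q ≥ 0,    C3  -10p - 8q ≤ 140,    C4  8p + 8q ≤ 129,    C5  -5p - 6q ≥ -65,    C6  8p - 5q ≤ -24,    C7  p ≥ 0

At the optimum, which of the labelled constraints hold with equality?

Feasible corners and W = p - 3q:
  (181/73, 640/73) → W = -1739/73
  (0, 65/6) → W = -65/2
  (0, 24/5) → W = -72/5

The minimum is at (0, 65/6). Substituting into each constraint, equality holds for C5 and C7; the remaining constraints have slack.

C5 and C7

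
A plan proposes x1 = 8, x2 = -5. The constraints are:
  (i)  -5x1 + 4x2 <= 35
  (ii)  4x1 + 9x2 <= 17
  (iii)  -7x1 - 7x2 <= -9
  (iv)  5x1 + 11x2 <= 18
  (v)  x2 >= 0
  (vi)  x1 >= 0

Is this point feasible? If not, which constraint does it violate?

Constraint (v): x2 = -5, which is not ≥ 0. All other constraints are satisfied.

not feasible — violates (v)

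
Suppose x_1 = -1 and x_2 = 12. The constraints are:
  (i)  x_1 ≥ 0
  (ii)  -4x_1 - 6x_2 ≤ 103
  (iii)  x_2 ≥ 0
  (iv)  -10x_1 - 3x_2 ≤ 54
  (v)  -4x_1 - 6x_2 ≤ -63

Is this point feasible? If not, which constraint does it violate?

not feasible — violates (i)

Constraint (i): x_1 = -1, which is not ≥ 0. All other constraints are satisfied.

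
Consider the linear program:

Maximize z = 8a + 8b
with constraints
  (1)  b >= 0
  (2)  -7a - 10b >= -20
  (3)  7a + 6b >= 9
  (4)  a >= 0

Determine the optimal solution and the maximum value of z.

a = 20/7, b = 0, maximum z = 160/7

The binding constraints are b = 0 and -7a - 10b = -20.
Solving simultaneously gives a = 20/7, b = 0.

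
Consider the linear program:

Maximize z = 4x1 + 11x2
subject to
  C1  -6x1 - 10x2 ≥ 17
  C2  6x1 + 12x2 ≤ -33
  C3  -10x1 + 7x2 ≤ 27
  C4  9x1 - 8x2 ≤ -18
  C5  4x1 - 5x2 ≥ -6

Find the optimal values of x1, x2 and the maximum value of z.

At the optimal vertex, 9x1 - 8x2 = -18 and 4x1 - 5x2 = -6.
Solving simultaneously gives x1 = -42/13, x2 = -18/13.

x1 = -42/13, x2 = -18/13, maximum z = -366/13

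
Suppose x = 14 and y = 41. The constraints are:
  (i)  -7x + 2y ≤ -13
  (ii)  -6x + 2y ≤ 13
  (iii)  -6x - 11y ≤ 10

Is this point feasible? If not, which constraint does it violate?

feasible

(i): -16 ≤ -13 ✓
(ii): -2 ≤ 13 ✓
(iii): -535 ≤ 10 ✓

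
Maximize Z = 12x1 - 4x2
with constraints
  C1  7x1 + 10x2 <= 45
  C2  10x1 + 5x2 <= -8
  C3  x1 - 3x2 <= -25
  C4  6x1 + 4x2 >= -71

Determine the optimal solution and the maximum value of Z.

x1 = -149/35, x2 = 242/35, maximum Z = -2756/35

Feasible corners and Z = 12x1 - 4x2:
  (-61/13, 506/65) → Z = -5684/65
  (-445/16, 767/32) → Z = -3437/8
  (-149/35, 242/35) → Z = -2756/35
  (-313/22, 79/22) → Z = -2036/11

The binding constraints are 10x1 + 5x2 = -8 and x1 - 3x2 = -25.
Solving simultaneously gives x1 = -149/35, x2 = 242/35.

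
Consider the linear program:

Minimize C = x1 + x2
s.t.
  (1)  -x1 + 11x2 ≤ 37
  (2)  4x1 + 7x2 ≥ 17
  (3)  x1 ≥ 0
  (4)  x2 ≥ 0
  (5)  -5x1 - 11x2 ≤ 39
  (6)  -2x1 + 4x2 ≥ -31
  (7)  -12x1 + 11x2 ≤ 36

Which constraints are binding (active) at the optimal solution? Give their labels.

Extreme points and C = x1 + x2:
  (163/6, 35/6) → C = 33
  (1/11, 408/121) → C = 419/121
  (0, 17/7) → C = 17/7
  (17/4, 0) → C = 17/4
  (0, 36/11) → C = 36/11
  (31/2, 0) → C = 31/2

The minimum is at (0, 17/7). Substituting into each constraint, equality holds for (2) and (3); the remaining constraints have slack.

(2) and (3)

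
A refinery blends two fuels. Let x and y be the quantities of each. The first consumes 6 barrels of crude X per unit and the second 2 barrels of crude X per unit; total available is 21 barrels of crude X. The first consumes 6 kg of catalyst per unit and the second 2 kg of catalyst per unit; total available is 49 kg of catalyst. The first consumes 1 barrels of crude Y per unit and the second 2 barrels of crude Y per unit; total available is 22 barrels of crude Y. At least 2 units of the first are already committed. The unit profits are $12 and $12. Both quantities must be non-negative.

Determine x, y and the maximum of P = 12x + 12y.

x = 2, y = 9/2, maximum P = 78

Extreme points and P = 12x + 12y:
  (7/2, 0) → P = 42
  (2, 0) → P = 24
  (2, 9/2) → P = 78

The optimum lies where 6x + 2y = 21 and x = 2.
Solving simultaneously gives x = 2, y = 9/2.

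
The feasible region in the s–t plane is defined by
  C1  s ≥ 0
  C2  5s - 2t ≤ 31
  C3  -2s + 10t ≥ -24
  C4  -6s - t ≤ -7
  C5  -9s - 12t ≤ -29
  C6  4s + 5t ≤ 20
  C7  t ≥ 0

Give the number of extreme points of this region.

The feasible vertices (each the meet of two boundaries and inside every other half-plane) are:
  (55/63, 37/21)
  (15/26, 46/13)
  (29/9, 0)
  (5, 0)

4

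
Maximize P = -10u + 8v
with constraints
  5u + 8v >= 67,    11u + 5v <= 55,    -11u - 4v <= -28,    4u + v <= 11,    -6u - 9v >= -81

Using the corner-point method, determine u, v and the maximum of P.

Corner points and P = -10u + 8v:
  (-11/17, 597/68) → P = 1304/17
  (7/9, 71/9) → P = 166/3
  (-24/25, 241/25) → P = 2168/25
  (3/5, 43/5) → P = 314/5

u = -24/25, v = 241/25, maximum P = 2168/25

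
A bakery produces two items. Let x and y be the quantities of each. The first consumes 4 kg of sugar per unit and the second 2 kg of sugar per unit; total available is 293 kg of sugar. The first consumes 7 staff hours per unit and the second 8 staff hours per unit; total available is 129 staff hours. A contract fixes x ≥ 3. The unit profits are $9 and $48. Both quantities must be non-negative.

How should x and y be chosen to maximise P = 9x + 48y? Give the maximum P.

x = 3, y = 27/2, maximum P = 675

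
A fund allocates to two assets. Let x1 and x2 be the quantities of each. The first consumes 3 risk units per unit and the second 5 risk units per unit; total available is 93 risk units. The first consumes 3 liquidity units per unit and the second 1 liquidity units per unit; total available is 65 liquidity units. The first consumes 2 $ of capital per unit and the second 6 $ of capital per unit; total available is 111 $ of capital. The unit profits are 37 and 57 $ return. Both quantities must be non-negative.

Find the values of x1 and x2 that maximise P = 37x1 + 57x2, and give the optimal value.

x1 = 58/3, x2 = 7, maximum P = 3343/3

Corner points and P = 37x1 + 57x2:
  (0, 0) → P = 0
  (0, 37/2) → P = 2109/2
  (65/3, 0) → P = 2405/3
  (58/3, 7) → P = 3343/3
  (3/8, 147/8) → P = 4245/4

At the optimal vertex, 3x1 + 5x2 = 93 and 3x1 + x2 = 65.
Solving simultaneously gives x1 = 58/3, x2 = 7.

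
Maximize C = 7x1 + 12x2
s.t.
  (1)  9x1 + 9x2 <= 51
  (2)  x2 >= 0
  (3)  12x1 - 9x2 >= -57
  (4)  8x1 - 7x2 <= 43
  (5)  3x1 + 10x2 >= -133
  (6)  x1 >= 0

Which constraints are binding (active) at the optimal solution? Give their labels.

Vertices and C = 7x1 + 12x2:
  (248/45, 7/45) → C = 364/9
  (0, 17/3) → C = 68
  (43/8, 0) → C = 301/8
  (0, 0) → C = 0

The maximum is at (0, 17/3). Substituting into each constraint, equality holds for (1) and (6); the remaining constraints have slack.

(1) and (6)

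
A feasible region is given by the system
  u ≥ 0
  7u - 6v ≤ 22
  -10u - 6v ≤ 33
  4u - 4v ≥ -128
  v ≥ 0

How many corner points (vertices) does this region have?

4

Intersecting each pair of boundary lines and keeping only the points that satisfy every inequality leaves:
  (0, 32)
  (0, 0)
  (214, 246)
  (22/7, 0)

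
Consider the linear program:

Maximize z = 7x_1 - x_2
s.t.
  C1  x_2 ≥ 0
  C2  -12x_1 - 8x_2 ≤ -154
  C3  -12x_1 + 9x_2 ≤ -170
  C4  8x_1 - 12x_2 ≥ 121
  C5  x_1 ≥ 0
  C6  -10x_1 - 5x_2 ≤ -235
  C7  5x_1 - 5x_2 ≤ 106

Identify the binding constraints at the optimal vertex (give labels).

Vertices and z = 7x_1 - x_2:
  (685/32, 67/16) → z = 4661/32
  (667/20, 243/20) → z = 2213/10
  (341/15, 23/15) → z = 788/5

The maximum is at (667/20, 243/20). Substituting into each constraint, equality holds for C4 and C7; the remaining constraints have slack.

C4 and C7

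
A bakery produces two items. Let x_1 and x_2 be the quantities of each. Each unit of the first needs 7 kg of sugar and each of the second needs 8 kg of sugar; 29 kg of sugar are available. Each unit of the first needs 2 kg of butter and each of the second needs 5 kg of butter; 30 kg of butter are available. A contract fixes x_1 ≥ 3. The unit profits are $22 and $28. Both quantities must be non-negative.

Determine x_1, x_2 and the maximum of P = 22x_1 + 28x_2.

Feasible corners and P = 22x_1 + 28x_2:
  (29/7, 0) → P = 638/7
  (3, 0) → P = 66
  (3, 1) → P = 94

x_1 = 3, x_2 = 1, maximum P = 94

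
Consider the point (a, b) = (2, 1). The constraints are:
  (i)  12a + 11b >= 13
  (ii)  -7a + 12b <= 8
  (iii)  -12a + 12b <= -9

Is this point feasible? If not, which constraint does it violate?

(i): 35 ≥ 13 ✓
(ii): -2 ≤ 8 ✓
(iii): -12 ≤ -9 ✓

feasible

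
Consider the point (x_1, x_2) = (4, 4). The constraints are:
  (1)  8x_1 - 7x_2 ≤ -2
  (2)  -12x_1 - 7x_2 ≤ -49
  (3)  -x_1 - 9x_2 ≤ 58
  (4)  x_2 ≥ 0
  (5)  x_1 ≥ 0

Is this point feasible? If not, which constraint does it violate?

Constraint (1): 8x_1 - 7x_2 = 4, which is not ≤ -2. All other constraints are satisfied.

not feasible — violates (1)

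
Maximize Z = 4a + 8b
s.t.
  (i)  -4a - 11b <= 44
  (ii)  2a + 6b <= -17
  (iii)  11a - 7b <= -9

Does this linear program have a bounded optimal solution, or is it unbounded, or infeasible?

Corner points and Z = 4a + 8b:
  (-77/2, 10) → Z = -74
  (-407/149, -448/149) → Z = -5212/149
  (-173/80, -169/80) → Z = -511/20
The feasible region has finitely many vertices and no improving ray; the maximum is -511/20 at (-173/80, -169/80).

bounded optimum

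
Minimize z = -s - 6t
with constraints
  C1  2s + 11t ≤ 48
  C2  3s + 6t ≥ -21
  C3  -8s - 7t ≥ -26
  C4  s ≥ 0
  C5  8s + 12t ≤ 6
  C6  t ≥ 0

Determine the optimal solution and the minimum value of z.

s = 0, t = 1/2, minimum z = -3

Vertices and z = -s - 6t:
  (0, 1/2) → z = -3
  (0, 0) → z = 0
  (3/4, 0) → z = -3/4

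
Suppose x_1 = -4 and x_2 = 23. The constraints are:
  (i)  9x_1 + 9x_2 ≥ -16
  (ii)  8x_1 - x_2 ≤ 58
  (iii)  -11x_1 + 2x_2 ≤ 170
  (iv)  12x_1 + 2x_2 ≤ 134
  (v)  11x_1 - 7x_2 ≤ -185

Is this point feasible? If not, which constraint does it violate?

(i): 171 ≥ -16 ✓
(ii): -55 ≤ 58 ✓
(iii): 90 ≤ 170 ✓
(iv): -2 ≤ 134 ✓
(v): -205 ≤ -185 ✓

feasible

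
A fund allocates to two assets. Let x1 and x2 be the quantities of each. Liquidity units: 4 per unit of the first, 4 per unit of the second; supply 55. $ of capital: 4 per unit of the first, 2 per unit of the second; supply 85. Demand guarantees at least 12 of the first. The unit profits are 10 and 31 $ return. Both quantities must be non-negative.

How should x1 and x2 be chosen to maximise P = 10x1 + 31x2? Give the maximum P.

Corner points and P = 10x1 + 31x2:
  (55/4, 0) → P = 275/2
  (12, 0) → P = 120
  (12, 7/4) → P = 697/4

x1 = 12, x2 = 7/4, maximum P = 697/4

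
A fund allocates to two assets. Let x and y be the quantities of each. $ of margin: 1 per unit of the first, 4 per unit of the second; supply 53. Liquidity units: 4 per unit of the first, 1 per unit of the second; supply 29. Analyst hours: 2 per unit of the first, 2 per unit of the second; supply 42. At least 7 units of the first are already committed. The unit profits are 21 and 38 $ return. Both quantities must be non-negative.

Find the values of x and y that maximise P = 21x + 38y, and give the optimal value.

Vertices and P = 21x + 38y:
  (29/4, 0) → P = 609/4
  (7, 0) → P = 147
  (7, 1) → P = 185

x = 7, y = 1, maximum P = 185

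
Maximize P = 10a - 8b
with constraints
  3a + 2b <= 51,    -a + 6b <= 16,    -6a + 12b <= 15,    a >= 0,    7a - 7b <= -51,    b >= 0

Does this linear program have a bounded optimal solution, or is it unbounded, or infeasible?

infeasible

The boundaries 3a + 2b = 51 and -a + 6b = 16 meet at (137/10, 99/20), but that point violates 7a - 7b ≤ -51. Every candidate vertex is excluded by some other constraint, so the feasible region is empty.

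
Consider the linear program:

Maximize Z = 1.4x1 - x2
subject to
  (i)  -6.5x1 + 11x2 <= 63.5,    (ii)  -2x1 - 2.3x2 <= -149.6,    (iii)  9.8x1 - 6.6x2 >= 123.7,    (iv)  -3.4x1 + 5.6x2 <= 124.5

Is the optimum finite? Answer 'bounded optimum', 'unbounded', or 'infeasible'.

unbounded

From the feasible point (29991/739, 21988/739), moving in the direction (11, 6.5) keeps every constraint satisfied while Z increases without bound.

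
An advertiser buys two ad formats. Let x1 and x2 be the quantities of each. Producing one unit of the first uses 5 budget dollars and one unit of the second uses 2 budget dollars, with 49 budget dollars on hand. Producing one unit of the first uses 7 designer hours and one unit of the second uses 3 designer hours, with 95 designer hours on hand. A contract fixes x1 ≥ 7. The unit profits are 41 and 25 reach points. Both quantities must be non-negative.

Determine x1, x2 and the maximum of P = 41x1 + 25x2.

x1 = 7, x2 = 7, maximum P = 462

Corner points and P = 41x1 + 25x2:
  (49/5, 0) → P = 2009/5
  (7, 0) → P = 287
  (7, 7) → P = 462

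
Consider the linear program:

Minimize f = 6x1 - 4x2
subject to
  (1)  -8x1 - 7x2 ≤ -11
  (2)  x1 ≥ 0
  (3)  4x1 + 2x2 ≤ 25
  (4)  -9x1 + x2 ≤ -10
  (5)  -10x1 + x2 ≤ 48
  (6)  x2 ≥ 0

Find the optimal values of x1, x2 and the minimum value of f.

x1 = 45/22, x2 = 185/22, minimum f = -235/11

Extreme points and f = 6x1 - 4x2:
  (81/71, 19/71) → f = 410/71
  (11/8, 0) → f = 33/4
  (45/22, 185/22) → f = -235/11
  (25/4, 0) → f = 75/2

The binding constraints are 4x1 + 2x2 = 25 and -9x1 + x2 = -10.
Solving simultaneously gives x1 = 45/22, x2 = 185/22.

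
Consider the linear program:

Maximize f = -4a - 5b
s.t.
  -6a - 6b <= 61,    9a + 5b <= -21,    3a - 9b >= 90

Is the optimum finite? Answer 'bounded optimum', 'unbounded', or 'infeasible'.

bounded optimum

Feasible corners and f = -4a - 5b:
  (179/24, -141/8) → f = 1399/24
  (-1/8, -241/24) → f = 1217/24
  (87/32, -291/32) → f = 1107/32
The feasible region has finitely many vertices and no improving ray; the maximum is 1399/24 at (179/24, -141/8).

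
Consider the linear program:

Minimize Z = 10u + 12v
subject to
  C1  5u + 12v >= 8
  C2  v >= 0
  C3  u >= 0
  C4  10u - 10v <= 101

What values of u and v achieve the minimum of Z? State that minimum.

u = 0, v = 2/3, minimum Z = 8

Feasible corners and Z = 10u + 12v:
  (8/5, 0) → Z = 16
  (0, 2/3) → Z = 8
  (101/10, 0) → Z = 101
The feasible region is unbounded (it extends along (0, 1), (1, 1)), but Z strictly increases along every unbounded feasible direction, so there is no improving ray and the minimum is attained at a vertex.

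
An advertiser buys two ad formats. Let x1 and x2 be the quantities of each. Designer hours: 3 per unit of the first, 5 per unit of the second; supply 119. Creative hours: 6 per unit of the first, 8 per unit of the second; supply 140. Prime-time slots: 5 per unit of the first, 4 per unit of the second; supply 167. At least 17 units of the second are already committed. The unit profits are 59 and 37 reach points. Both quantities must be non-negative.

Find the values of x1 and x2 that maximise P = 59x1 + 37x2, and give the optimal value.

The optimum lies where 6x1 + 8x2 = 140 and x2 = 17.
Solving simultaneously gives x1 = 2/3, x2 = 17.

x1 = 2/3, x2 = 17, maximum P = 2005/3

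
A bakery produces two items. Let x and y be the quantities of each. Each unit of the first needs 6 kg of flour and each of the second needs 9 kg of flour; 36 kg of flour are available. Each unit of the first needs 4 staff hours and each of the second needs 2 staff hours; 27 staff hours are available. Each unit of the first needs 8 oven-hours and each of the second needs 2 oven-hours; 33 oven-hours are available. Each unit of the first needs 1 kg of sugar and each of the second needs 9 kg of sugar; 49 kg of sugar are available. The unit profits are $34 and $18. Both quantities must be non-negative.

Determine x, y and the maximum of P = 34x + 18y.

x = 15/4, y = 3/2, maximum P = 309/2

Extreme points and P = 34x + 18y:
  (0, 0) → P = 0
  (0, 4) → P = 72
  (33/8, 0) → P = 561/4
  (15/4, 3/2) → P = 309/2

The binding constraints are 6x + 9y = 36 and 8x + 2y = 33.
Solving simultaneously gives x = 15/4, y = 3/2.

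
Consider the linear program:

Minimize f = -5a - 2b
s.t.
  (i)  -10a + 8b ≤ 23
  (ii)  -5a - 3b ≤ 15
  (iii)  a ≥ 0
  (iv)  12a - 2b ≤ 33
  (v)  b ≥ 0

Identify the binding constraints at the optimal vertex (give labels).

(i) and (iv)

Feasible corners and f = -5a - 2b:
  (0, 23/8) → f = -23/4
  (155/38, 303/38) → f = -1381/38
  (0, 0) → f = 0
  (11/4, 0) → f = -55/4

The minimum is at (155/38, 303/38). Substituting into each constraint, equality holds for (i) and (iv); the remaining constraints have slack.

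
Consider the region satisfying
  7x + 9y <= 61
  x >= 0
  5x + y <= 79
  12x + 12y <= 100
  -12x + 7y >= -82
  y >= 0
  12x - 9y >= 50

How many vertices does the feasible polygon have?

5

The feasible vertices (each the meet of two boundaries and inside every other half-plane) are:
  (7, 4/3)
  (111/19, 382/171)
  (421/57, 18/19)
  (41/6, 0)
  (25/6, 0)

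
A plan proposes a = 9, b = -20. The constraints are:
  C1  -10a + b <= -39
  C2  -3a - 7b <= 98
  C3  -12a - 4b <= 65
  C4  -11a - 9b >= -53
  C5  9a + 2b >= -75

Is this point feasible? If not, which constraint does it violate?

Constraint C2: -3a - 7b = 113, which is not ≤ 98. All other constraints are satisfied.

not feasible — violates C2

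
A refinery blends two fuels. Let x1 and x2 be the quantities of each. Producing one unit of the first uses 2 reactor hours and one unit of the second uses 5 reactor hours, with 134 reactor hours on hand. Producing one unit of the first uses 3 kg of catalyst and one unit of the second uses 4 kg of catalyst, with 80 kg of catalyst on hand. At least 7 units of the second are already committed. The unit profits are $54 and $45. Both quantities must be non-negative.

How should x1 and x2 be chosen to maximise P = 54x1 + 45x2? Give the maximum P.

x1 = 52/3, x2 = 7, maximum P = 1251

Vertices and P = 54x1 + 45x2:
  (0, 20) → P = 900
  (0, 7) → P = 315
  (52/3, 7) → P = 1251

The binding constraints are 3x1 + 4x2 = 80 and x2 = 7.
Solving simultaneously gives x1 = 52/3, x2 = 7.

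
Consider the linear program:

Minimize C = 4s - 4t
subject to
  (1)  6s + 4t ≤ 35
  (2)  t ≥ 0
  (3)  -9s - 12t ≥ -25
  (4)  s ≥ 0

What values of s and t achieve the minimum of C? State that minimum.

s = 0, t = 25/12, minimum C = -25/3

The optimum lies where -9s - 12t = -25 and s = 0.
Solving simultaneously gives s = 0, t = 25/12.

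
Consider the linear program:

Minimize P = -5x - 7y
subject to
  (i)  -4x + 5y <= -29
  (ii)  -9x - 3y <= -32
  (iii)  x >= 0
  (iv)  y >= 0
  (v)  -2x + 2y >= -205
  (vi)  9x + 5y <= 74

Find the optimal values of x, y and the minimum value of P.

Extreme points and P = -5x - 7y:
  (29/4, 0) → P = -145/4
  (103/13, 7/13) → P = -564/13
  (74/9, 0) → P = -370/9

At the optimal vertex, -4x + 5y = -29 and 9x + 5y = 74.
Solving simultaneously gives x = 103/13, y = 7/13.

x = 103/13, y = 7/13, minimum P = -564/13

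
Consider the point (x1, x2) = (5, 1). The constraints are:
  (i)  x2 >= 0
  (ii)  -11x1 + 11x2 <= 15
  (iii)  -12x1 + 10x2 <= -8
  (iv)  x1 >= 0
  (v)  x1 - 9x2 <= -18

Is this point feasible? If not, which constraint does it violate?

not feasible — violates (v)

Constraint (v): x1 - 9x2 = -4, which is not ≤ -18. All other constraints are satisfied.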